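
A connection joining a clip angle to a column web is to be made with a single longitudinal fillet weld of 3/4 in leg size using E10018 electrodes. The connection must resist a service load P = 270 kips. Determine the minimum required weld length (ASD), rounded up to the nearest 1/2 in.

E100XX → F_EXX = 100 ksi.
Throat t_e = 0.707 × 0.75 = 0.5302 in.
r_n/Ω = (0.6 × 100 × 0.5302) / 2.0 = 15.91 kip/in.
L_req = P / (r_n/Ω) = 270 / 15.91 = 16.97 in total.
Round up → use L = 17 in.

L = 17 in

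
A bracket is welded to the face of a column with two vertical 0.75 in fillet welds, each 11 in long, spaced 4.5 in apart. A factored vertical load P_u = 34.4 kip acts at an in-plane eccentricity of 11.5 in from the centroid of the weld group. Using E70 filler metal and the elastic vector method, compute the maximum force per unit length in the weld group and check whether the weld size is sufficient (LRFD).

f_max ≈ 7.78 kip/in; adequate

E70XX → F_EXX = 70 ksi.
Total weld length L_w = 22 in. Treat welds as unit-width lines.
Polar moment about centroid: J = 2[d³/12 + d(b/2)²] = 2[11³/12 + 11×2.25²] = 333.2 in³.
Direct shear f_v = P/L_w = 34.4 / 22 = 1.564 kip/in (vertical).
Torsion M = P·e = 34.4 × 11.5 = 395.6 kip·in.
Critical point at (x, y) = (2.25, 5.5) from centroid. f_tx = M·y/J = 6.53 kip/in; f_ty = M·x/J = 2.671 kip/in.
Resultant f_max = √[f_tx² + (f_v + f_ty)²] = √[6.53² + (1.564 + 2.671)²] = 7.783 kip/in.
Capacity per unit length: φr_n = 0.75 × 0.6 × 70 × (0.707 × 0.75) = 16.7 kip/in.
7.783 ≤ 16.7 → adequate.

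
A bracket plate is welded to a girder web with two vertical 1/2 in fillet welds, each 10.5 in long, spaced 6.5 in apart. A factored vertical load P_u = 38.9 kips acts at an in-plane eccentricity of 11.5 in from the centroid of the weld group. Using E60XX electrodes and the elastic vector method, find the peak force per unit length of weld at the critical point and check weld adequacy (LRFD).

E60XX → F_EXX = 60 ksi.
Total weld length L_w = 21 in. Treat welds as unit-width lines.
Polar moment about centroid: J = 2[d³/12 + d(b/2)²] = 2[10.5³/12 + 10.5×3.25²] = 414.8 in³.
Direct shear f_v = P/L_w = 38.9 / 21 = 1.852 kip/in (vertical).
Torsion M = P·e = 38.9 × 11.5 = 447.35 kip·in.
Critical point at (x, y) = (3.25, 5.25) from centroid. f_tx = M·y/J = 5.663 kip/in; f_ty = M·x/J = 3.505 kip/in.
Resultant f_max = √[f_tx² + (f_v + f_ty)²] = √[5.663² + (1.852 + 3.505)²] = 7.796 kip/in.
Capacity per unit length: φr_n = 0.75 × 0.6 × 60 × (0.707 × 0.5) = 9.544 kip/in.
7.796 ≤ 9.544 → adequate.

f_max ≈ 7.8 kip/in; adequate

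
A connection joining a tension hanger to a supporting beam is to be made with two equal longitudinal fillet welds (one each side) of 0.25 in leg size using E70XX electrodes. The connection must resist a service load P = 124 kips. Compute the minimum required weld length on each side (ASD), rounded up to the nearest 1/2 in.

L = 17 in on each side

E70XX → F_EXX = 70 ksi.
Throat t_e = 0.707 × 0.25 = 0.1767 in.
r_n/Ω = (0.6 × 70 × 0.1767) / 2.0 = 3.712 kip/in.
L_req = P / (r_n/Ω) = 124 / 3.712 = 33.41 in total.
Per side: 33.41 / 2 = 16.7 in.
Round up → use L = 17 in on each side.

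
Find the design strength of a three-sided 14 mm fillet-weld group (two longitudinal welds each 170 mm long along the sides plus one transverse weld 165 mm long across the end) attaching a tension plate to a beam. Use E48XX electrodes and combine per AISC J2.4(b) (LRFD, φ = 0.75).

E48XX → F_EXX = 480 MPa.
t_e = 0.707 × 14 = 9.898 mm.
R_nwl = 0.6 × 480 × 9.898 × 340 × 10⁻³ = 969.2 kN (longitudinal, 2 welds).
R_nwt = 0.6 × 480 × 9.898 × 165 × 10⁻³ = 470.4 kN (transverse, base value).
(i) R_nwl + R_nwt = 1440 kN; (ii) 0.85 R_nwl + 1.5 R_nwt = 1529 kN.
R_n = max = 1529 kN [governs: (ii)]; φR_n = 1147 kN.

φR_n ≈ 1150 kN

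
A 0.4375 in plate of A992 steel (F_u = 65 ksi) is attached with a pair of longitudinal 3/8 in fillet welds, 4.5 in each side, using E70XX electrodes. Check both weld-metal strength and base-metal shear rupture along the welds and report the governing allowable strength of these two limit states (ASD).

E70XX → F_EXX = 70 ksi.
t_e = 0.707 × 0.375 = 0.2651 in; L = 9 in.
Weld metal: R_n/Ω = (1/2.0) × 0.6 × 70 × 0.2651 × 9 = 50.11 kips.
Base metal (shear rupture): R_n/Ω = (1/2.0) × 0.6 × 65 × 0.4375 × 9 = 76.78 kips.
Governing: weld metal.

R_n/Ω ≈ 50.1 kips (weld metal governs)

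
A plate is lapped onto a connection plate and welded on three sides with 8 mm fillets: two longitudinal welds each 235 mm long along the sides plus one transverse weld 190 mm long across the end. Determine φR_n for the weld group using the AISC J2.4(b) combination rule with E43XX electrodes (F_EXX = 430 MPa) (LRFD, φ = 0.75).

t_e = 0.707 × 8 = 5.656 mm.
R_nwl = 0.6 × 430 × 5.656 × 470 × 10⁻³ = 685.8 kN (longitudinal, 2 welds).
R_nwt = 0.6 × 430 × 5.656 × 190 × 10⁻³ = 277.3 kN (transverse, base value).
(i) R_nwl + R_nwt = 963.1 kN; (ii) 0.85 R_nwl + 1.5 R_nwt = 998.9 kN.
R_n = max = 998.9 kN [governs: (ii)]; φR_n = 749.1 kN.

φR_n ≈ 749 kN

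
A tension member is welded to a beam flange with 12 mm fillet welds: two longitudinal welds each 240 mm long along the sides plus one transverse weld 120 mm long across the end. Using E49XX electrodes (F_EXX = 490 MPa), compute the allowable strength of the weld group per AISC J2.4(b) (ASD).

t_e = 0.707 × 12 = 8.484 mm.
R_nwl = 0.6 × 490 × 8.484 × 480 × 10⁻³ = 1197 kN (longitudinal, 2 welds).
R_nwt = 0.6 × 490 × 8.484 × 120 × 10⁻³ = 299.3 kN (transverse, base value).
(i) R_nwl + R_nwt = 1497 kN; (ii) 0.85 R_nwl + 1.5 R_nwt = 1467 kN.
R_n = max = 1497 kN [governs: (i)]; R_n/Ω = 748.3 kN.

R_n/Ω ≈ 748 kN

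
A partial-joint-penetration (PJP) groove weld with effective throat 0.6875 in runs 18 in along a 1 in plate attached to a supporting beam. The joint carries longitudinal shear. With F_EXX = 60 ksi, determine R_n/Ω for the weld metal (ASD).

Effective throat (given) t_e = 0.6875 in.
A_we = 0.6875 × 18 = 12.38 in².
F_nw = 0.6 F_EXX = 36 ksi.
R_n/Ω = (36 × 12.38) / 2.0 = 222.8 kips.

R_n/Ω ≈ 223 kips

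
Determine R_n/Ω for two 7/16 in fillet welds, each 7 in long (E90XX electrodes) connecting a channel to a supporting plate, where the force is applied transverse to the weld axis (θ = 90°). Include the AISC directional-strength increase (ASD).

E90XX → F_EXX = 90 ksi.
t_e = 0.707 × 0.4375 = 0.3093 in; A_we = 0.3093 × 14 = 4.33 in².
Directional factor: 1.0 + 0.5 sin^1.5(90°) = 1.5.
F_nw = 0.6 × 90 × 1.5 = 81 ksi.
R_n/Ω = (81 × 4.33) / 2.0 = 175.4 kip.

R_n/Ω ≈ 175 kip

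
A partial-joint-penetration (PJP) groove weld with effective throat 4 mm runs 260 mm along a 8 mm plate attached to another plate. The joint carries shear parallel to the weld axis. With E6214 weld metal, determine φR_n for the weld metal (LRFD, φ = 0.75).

E62XX → F_EXX = 620 MPa.
Effective throat (given) t_e = 4 mm.
A_we = 4 × 260 = 1040 mm².
F_nw = 0.6 F_EXX = 372 MPa.
φR_n = 0.75 × 372 × 1040 × 10⁻³ = 290.2 kN.

φR_n ≈ 290 kN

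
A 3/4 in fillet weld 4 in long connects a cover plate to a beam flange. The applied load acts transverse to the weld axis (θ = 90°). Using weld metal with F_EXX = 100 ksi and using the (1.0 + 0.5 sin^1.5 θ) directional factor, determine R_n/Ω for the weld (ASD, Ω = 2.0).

t_e = 0.707 × 0.75 = 0.5302 in; A_we = 0.5302 × 4 = 2.121 in².
Directional factor: 1.0 + 0.5 sin^1.5(90°) = 1.5.
F_nw = 0.6 × 100 × 1.5 = 90 ksi.
R_n/Ω = (90 × 2.121) / 2.0 = 95.44 kip.

R_n/Ω ≈ 95.4 kip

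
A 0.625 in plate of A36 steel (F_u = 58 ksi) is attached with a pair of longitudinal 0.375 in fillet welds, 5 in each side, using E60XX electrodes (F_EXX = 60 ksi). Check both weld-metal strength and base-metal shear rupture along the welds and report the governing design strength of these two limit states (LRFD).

φR_n ≈ 71.6 kip (weld metal governs)

t_e = 0.707 × 0.375 = 0.2651 in; L = 10 in.
Weld metal: φR_n = 0.75 × 0.6 × 60 × 0.2651 × 10 = 71.58 kip.
Base metal (shear rupture): φR_n = 0.75 × 0.6 × 58 × 0.625 × 10 = 163.1 kip.
Governing: weld metal.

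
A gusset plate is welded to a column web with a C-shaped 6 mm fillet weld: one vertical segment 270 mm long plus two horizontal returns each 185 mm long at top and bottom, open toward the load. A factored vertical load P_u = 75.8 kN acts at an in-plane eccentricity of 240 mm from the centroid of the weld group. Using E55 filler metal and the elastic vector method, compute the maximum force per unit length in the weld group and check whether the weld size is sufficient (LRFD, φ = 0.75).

E55XX → F_EXX = 550 MPa.
Total weld length L_w = 640 mm. Treat welds as unit-width lines.
Centroid: x̄ = 2×185×92.5 / 640 = 53.48 mm from the vertical weld.
Polar moment about centroid: J = I_x + I_y = [270³/12 + 2×185×135²] + [270×53.48² + 2(185³/12 + 185×39.02²)] = 10770000 mm³.
Direct shear f_v = P/L_w = 75.8×10³ / 640 = 118.4 N/mm (vertical).
Torsion M = P·e = 75.8×10³ × 240 = 18192000 N·mm.
Critical point at (x, y) = (131.5, 135) from centroid. f_tx = M·y/J = 227.9 N/mm; f_ty = M·x/J = 222.1 N/mm.
Resultant f_max = √[f_tx² + (f_v + f_ty)²] = √[227.9² + (118.4 + 222.1)²] = 409.8 N/mm.
Capacity per unit length: φr_n = 0.75 × 0.6 × 550 × (0.707 × 6) = 1050 N/mm.
409.8 ≤ 1050 → adequate.

f_max ≈ 410 N/mm; adequate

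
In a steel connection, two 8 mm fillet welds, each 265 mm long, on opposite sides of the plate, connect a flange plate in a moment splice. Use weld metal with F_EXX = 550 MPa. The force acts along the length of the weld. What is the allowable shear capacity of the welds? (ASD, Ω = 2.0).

R_n/Ω ≈ 495 kN

Effective throat t_e = 0.707 × 8 = 5.656 mm.
Total length L = 530 mm; A_we = 5.656 × 530 = 2998 mm².
F_nw = 0.6 F_EXX = 0.6 × 550 = 330 MPa.
R_n = 330 × 2998 × 10⁻³ = 989.2 kN; R_n/Ω = 989.2/2.0 = 494.6 kN.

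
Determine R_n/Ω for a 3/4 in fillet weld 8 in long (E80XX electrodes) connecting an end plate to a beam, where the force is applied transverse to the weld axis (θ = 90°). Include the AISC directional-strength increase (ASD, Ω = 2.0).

E80XX → F_EXX = 80 ksi.
t_e = 0.707 × 0.75 = 0.5302 in; A_we = 0.5302 × 8 = 4.242 in².
Directional factor: 1.0 + 0.5 sin^1.5(90°) = 1.5.
F_nw = 0.6 × 80 × 1.5 = 72 ksi.
R_n/Ω = (72 × 4.242) / 2.0 = 152.7 kip.

R_n/Ω ≈ 153 kip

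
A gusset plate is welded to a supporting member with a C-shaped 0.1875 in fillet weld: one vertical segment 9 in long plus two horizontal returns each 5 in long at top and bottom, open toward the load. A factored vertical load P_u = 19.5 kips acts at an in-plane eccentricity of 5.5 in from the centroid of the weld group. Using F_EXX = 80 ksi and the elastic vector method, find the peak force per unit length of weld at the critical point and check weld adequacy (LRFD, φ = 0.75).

Total weld length L_w = 19 in. Treat welds as unit-width lines.
Centroid: x̄ = 2×5×2.5 / 19 = 1.316 in from the vertical weld.
Polar moment about centroid: J = I_x + I_y = [9³/12 + 2×5×4.5²] + [9×1.316² + 2(5³/12 + 5×1.184²)] = 313.7 in³.
Direct shear f_v = P/L_w = 19.5 / 19 = 1.026 kip/in (vertical).
Torsion M = P·e = 19.5 × 5.5 = 107.25 kip·in.
Critical point at (x, y) = (3.684, 4.5) from centroid. f_tx = M·y/J = 1.539 kip/in; f_ty = M·x/J = 1.26 kip/in.
Resultant f_max = √[f_tx² + (f_v + f_ty)²] = √[1.539² + (1.026 + 1.26)²] = 2.755 kip/in.
Capacity per unit length: φr_n = 0.75 × 0.6 × 80 × (0.707 × 0.1875) = 4.772 kip/in.
2.755 ≤ 4.772 → adequate.

f_max ≈ 2.76 kip/in; adequate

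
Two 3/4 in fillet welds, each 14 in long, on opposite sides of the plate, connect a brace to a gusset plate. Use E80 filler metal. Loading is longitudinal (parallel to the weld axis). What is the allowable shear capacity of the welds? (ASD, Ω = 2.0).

E80XX → F_EXX = 80 ksi.
Effective throat t_e = 0.707 × 0.75 = 0.5302 in.
Total length L = 28 in; A_we = 0.5302 × 28 = 14.85 in².
F_nw = 0.6 F_EXX = 0.6 × 80 = 48 ksi.
R_n = 48 × 14.85 = 712.7 kips; R_n/Ω = 712.7/2.0 = 356.3 kips.

R_n/Ω ≈ 356 kips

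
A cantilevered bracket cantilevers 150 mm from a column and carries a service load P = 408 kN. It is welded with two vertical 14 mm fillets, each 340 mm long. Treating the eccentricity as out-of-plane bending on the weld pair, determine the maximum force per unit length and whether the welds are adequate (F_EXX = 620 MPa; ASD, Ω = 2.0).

f_max ≈ 1700 N/mm; adequate

L_w = 2 × 340 = 680 mm; section modulus (unit throat) S = 2 × L²/6 = 38530 mm².
Direct shear f_v = P/L_w = 408×10³/680 = 600 N/mm.
Moment M = P × e = 408×10³ × 150 = 61200000 N·mm; bending f_b = M/S = 1588 N/mm.
f_max = √(f_v² + f_b²) = √(600² + 1588²) = 1698 N/mm.
r_n/Ω = (1/2.0) × 0.6 × 620 × (0.707 × 14) = 1841 N/mm → adequate.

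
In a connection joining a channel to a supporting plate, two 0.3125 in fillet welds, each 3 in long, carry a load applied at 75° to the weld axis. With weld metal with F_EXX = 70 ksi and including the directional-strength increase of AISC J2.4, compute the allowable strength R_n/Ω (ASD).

t_e = 0.707 × 0.3125 = 0.2209 in; A_we = 0.2209 × 6 = 1.326 in².
Directional factor: 1.0 + 0.5 sin^1.5(75°) = 1.475.
F_nw = 0.6 × 70 × 1.475 = 61.94 ksi.
R_n/Ω = (61.94 × 1.326) / 2.0 = 41.05 kip.

R_n/Ω ≈ 41.1 kip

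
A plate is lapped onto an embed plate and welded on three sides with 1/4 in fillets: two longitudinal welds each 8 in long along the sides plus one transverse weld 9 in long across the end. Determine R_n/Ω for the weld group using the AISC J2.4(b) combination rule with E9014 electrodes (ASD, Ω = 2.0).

E90XX → F_EXX = 90 ksi.
t_e = 0.707 × 0.25 = 0.1767 in.
R_nwl = 0.6 × 90 × 0.1767 × 16 = 152.7 kip (longitudinal, 2 welds).
R_nwt = 0.6 × 90 × 0.1767 × 9 = 85.9 kip (transverse, base value).
(i) R_nwl + R_nwt = 238.6 kip; (ii) 0.85 R_nwl + 1.5 R_nwt = 258.7 kip.
R_n = max = 258.7 kip [governs: (ii)]; R_n/Ω = 129.3 kip.

R_n/Ω ≈ 129 kip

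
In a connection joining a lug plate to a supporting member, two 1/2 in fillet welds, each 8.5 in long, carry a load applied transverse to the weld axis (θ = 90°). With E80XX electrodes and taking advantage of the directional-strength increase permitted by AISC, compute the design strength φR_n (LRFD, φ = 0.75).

φR_n ≈ 325 kip

E80XX → F_EXX = 80 ksi.
t_e = 0.707 × 0.5 = 0.3535 in; A_we = 0.3535 × 17 = 6.01 in².
Directional factor: 1.0 + 0.5 sin^1.5(90°) = 1.5.
F_nw = 0.6 × 80 × 1.5 = 72 ksi.
φR_n = 0.75 × 72 × 6.01 = 324.5 kip.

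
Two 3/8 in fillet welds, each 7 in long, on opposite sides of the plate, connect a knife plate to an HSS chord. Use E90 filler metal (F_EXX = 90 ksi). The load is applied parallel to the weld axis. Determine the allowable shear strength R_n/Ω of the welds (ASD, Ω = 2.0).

Effective throat t_e = 0.707 × 0.375 = 0.2651 in.
Total length L = 14 in; A_we = 0.2651 × 14 = 3.712 in².
F_nw = 0.6 F_EXX = 0.6 × 90 = 54 ksi.
R_n = 54 × 3.712 = 200.4 kips; R_n/Ω = 200.4/2.0 = 100.2 kips.

R_n/Ω ≈ 100 kips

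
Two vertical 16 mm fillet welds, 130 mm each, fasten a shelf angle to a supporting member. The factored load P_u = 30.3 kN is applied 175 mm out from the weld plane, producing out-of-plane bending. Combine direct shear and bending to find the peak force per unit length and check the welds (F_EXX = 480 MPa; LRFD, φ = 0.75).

L_w = 2 × 130 = 260 mm; section modulus (unit throat) S = 2 × L²/6 = 5633 mm².
Direct shear f_v = P/L_w = 30.3×10³/260 = 116.5 N/mm.
Moment M = P × e = 30.3×10³ × 175 = 5302500 N·mm; bending f_b = M/S = 941.3 N/mm.
f_max = √(f_v² + f_b²) = √(116.5² + 941.3²) = 948.5 N/mm.
φr_n = 0.75 × 0.6 × 480 × (0.707 × 16) = 2443 N/mm → adequate.

f_max ≈ 948 N/mm; adequate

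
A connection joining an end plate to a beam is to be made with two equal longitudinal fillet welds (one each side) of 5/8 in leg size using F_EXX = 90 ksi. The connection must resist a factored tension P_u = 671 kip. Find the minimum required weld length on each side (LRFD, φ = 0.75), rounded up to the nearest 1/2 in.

L = 19 in on each side

Throat t_e = 0.707 × 0.625 = 0.4419 in.
φr_n = 0.75 × 0.6 × 90 × 0.4419 = 17.9 kip/in.
L_req = P_u / φr_n = 671 / 17.9 = 37.49 in total.
Per side: 37.49 / 2 = 18.75 in.
Round up → use L = 19 in on each side.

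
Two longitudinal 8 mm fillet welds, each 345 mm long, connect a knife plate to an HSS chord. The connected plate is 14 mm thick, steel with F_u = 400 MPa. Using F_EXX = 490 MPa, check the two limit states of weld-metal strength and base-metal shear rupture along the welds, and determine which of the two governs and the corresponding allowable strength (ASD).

R_n/Ω ≈ 574 kN (weld metal governs)

t_e = 0.707 × 8 = 5.656 mm; L = 690 mm.
Weld metal: R_n/Ω = (1/2.0) × 0.6 × 490 × 5.656 × 690 × 10⁻³ = 573.7 kN.
Base metal (shear rupture): R_n/Ω = (1/2.0) × 0.6 × 400 × 14 × 690 × 10⁻³ = 1159 kN.
Governing: weld metal.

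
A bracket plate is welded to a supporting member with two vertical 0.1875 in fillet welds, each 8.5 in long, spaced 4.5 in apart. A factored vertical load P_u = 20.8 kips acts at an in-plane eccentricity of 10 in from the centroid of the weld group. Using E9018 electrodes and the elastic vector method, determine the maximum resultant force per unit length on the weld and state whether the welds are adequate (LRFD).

f_max ≈ 5.98 kip/in; NOT adequate

E90XX → F_EXX = 90 ksi.
Total weld length L_w = 17 in. Treat welds as unit-width lines.
Polar moment about centroid: J = 2[d³/12 + d(b/2)²] = 2[8.5³/12 + 8.5×2.25²] = 188.4 in³.
Direct shear f_v = P/L_w = 20.8 / 17 = 1.224 kip/in (vertical).
Torsion M = P·e = 20.8 × 10 = 208 kip·in.
Critical point at (x, y) = (2.25, 4.25) from centroid. f_tx = M·y/J = 4.692 kip/in; f_ty = M·x/J = 2.484 kip/in.
Resultant f_max = √[f_tx² + (f_v + f_ty)²] = √[4.692² + (1.224 + 2.484)²] = 5.98 kip/in.
Capacity per unit length: φr_n = 0.75 × 0.6 × 90 × (0.707 × 0.1875) = 5.369 kip/in.
5.98 > 5.369 → NOT adequate.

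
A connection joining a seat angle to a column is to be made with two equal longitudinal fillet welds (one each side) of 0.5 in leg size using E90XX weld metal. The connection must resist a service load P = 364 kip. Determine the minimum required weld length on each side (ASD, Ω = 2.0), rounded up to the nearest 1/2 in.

E90XX → F_EXX = 90 ksi.
Throat t_e = 0.707 × 0.5 = 0.3535 in.
r_n/Ω = (0.6 × 90 × 0.3535) / 2.0 = 9.544 kip/in.
L_req = P / (r_n/Ω) = 364 / 9.544 = 38.14 in total.
Per side: 38.14 / 2 = 19.07 in.
Round up → use L = 19.5 in on each side.

L = 19.5 in on each side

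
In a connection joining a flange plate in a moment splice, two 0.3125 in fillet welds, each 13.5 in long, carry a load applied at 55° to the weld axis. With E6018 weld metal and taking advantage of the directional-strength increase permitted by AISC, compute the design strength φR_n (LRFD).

φR_n ≈ 221 kip

E60XX → F_EXX = 60 ksi.
t_e = 0.707 × 0.3125 = 0.2209 in; A_we = 0.2209 × 27 = 5.965 in².
Directional factor: 1.0 + 0.5 sin^1.5(55°) = 1.371.
F_nw = 0.6 × 60 × 1.371 = 49.35 ksi.
φR_n = 0.75 × 49.35 × 5.965 = 220.8 kip.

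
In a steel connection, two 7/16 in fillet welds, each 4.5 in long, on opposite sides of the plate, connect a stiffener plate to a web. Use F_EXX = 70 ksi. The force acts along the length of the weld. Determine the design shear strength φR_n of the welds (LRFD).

φR_n ≈ 87.7 kips

Effective throat t_e = 0.707 × 0.4375 = 0.3093 in.
Total length L = 9 in; A_we = 0.3093 × 9 = 2.784 in².
F_nw = 0.6 F_EXX = 0.6 × 70 = 42 ksi.
φR_n = 0.75 × 42 × 2.784 = 87.69 kips.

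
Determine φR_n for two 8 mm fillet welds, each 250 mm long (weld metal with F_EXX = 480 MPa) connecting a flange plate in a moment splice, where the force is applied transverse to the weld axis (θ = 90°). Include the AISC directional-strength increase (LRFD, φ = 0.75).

t_e = 0.707 × 8 = 5.656 mm; A_we = 5.656 × 500 = 2828 mm².
Directional factor: 1.0 + 0.5 sin^1.5(90°) = 1.5.
F_nw = 0.6 × 480 × 1.5 = 432 MPa.
φR_n = 0.75 × 432 × 2828 × 10⁻³ = 916.3 kN.

φR_n ≈ 916 kN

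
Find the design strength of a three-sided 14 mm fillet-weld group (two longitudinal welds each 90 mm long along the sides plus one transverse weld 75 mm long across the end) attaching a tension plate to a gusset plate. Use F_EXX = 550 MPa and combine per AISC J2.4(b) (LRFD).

φR_n ≈ 650 kN

t_e = 0.707 × 14 = 9.898 mm.
R_nwl = 0.6 × 550 × 9.898 × 180 × 10⁻³ = 587.9 kN (longitudinal, 2 welds).
R_nwt = 0.6 × 550 × 9.898 × 75 × 10⁻³ = 245 kN (transverse, base value).
(i) R_nwl + R_nwt = 832.9 kN; (ii) 0.85 R_nwl + 1.5 R_nwt = 867.2 kN.
R_n = max = 867.2 kN [governs: (ii)]; φR_n = 650.4 kN.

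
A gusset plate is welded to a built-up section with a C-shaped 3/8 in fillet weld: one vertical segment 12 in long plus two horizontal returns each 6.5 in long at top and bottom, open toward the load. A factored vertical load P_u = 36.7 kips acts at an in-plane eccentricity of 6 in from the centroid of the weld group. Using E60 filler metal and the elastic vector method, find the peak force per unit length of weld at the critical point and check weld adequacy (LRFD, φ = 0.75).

f_max ≈ 3.45 kip/in; adequate

E60XX → F_EXX = 60 ksi.
Total weld length L_w = 25 in. Treat welds as unit-width lines.
Centroid: x̄ = 2×6.5×3.25 / 25 = 1.69 in from the vertical weld.
Polar moment about centroid: J = I_x + I_y = [12³/12 + 2×6.5×6²] + [12×1.69² + 2(6.5³/12 + 6.5×1.56²)] = 723.7 in³.
Direct shear f_v = P/L_w = 36.7 / 25 = 1.468 kip/in (vertical).
Torsion M = P·e = 36.7 × 6 = 220.2 kip·in.
Critical point at (x, y) = (4.81, 6) from centroid. f_tx = M·y/J = 1.826 kip/in; f_ty = M·x/J = 1.464 kip/in.
Resultant f_max = √[f_tx² + (f_v + f_ty)²] = √[1.826² + (1.468 + 1.464)²] = 3.454 kip/in.
Capacity per unit length: φr_n = 0.75 × 0.6 × 60 × (0.707 × 0.375) = 7.158 kip/in.
3.454 ≤ 7.158 → adequate.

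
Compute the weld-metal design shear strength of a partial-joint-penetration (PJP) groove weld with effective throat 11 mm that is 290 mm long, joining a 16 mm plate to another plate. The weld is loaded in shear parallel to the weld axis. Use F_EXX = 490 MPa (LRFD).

φR_n ≈ 703 kN

Effective throat (given) t_e = 11 mm.
A_we = 11 × 290 = 3190 mm².
F_nw = 0.6 F_EXX = 294 MPa.
φR_n = 0.75 × 294 × 3190 × 10⁻³ = 703.4 kN.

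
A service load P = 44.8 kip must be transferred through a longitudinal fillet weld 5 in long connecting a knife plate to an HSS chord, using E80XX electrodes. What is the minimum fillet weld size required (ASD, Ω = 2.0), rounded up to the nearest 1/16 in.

E80XX → F_EXX = 80 ksi.
Total weld length L = 5 in.
Required throat t_e = P × Ω / (0.6 F_EXX × L) = 44.8 × 2.0 / (0.6 × 80 × 5) = 0.3733 in.
Required leg w = t_e / 0.707 = 0.5281 in → use 9/16 in.

w = 9/16 in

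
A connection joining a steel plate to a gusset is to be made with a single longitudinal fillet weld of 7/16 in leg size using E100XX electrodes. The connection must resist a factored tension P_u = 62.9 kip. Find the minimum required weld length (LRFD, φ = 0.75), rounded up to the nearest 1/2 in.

L = 5 in

E100XX → F_EXX = 100 ksi.
Throat t_e = 0.707 × 0.4375 = 0.3093 in.
φr_n = 0.75 × 0.6 × 100 × 0.3093 = 13.92 kip/in.
L_req = P_u / φr_n = 62.9 / 13.92 = 4.519 in total.
Round up → use L = 5 in.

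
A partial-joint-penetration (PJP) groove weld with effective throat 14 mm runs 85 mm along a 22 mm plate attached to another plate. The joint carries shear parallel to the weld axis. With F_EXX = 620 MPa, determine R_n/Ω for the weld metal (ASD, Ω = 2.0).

Effective throat (given) t_e = 14 mm.
A_we = 14 × 85 = 1190 mm².
F_nw = 0.6 F_EXX = 372 MPa.
R_n/Ω = (372 × 1190) / 2.0 × 10⁻³ = 221.3 kN.

R_n/Ω ≈ 221 kN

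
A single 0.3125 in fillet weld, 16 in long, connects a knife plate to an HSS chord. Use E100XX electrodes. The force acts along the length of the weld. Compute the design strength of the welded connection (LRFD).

E100XX → F_EXX = 100 ksi.
Effective throat t_e = 0.707 × 0.3125 = 0.2209 in.
Total length L = 16 in; A_we = 0.2209 × 16 = 3.535 in².
F_nw = 0.6 F_EXX = 0.6 × 100 = 60 ksi.
φR_n = 0.75 × 60 × 3.535 = 159.1 kip.

φR_n ≈ 159 kip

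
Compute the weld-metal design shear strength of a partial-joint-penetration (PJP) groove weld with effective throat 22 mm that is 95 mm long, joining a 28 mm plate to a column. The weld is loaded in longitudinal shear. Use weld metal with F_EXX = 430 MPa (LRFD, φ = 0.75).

φR_n ≈ 404 kN

Effective throat (given) t_e = 22 mm.
A_we = 22 × 95 = 2090 mm².
F_nw = 0.6 F_EXX = 258 MPa.
φR_n = 0.75 × 258 × 2090 × 10⁻³ = 404.4 kN.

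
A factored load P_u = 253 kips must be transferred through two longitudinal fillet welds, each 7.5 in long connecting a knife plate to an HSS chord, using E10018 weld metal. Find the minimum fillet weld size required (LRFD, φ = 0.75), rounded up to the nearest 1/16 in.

w = 9/16 in

E100XX → F_EXX = 100 ksi.
Total weld length L = 15 in.
Required throat t_e = P_u / (φ × 0.6 F_EXX × L) = 253 / (0.75 × 0.6 × 100 × 15) = 0.3748 in.
Required leg w = t_e / 0.707 = 0.5301 in → use 9/16 in.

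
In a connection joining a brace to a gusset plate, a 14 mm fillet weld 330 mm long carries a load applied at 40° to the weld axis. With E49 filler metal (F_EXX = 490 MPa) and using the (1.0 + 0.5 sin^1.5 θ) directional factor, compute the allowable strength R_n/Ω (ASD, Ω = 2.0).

t_e = 0.707 × 14 = 9.898 mm; A_we = 9.898 × 330 = 3266 mm².
Directional factor: 1.0 + 0.5 sin^1.5(40°) = 1.258.
F_nw = 0.6 × 490 × 1.258 = 369.8 MPa.
R_n/Ω = (369.8 × 3266) / 2.0 × 10⁻³ = 603.9 kN.

R_n/Ω ≈ 604 kN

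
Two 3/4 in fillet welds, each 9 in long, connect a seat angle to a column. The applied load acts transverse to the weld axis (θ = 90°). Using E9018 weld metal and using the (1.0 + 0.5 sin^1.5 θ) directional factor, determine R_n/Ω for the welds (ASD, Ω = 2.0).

R_n/Ω ≈ 387 kips

E90XX → F_EXX = 90 ksi.
t_e = 0.707 × 0.75 = 0.5302 in; A_we = 0.5302 × 18 = 9.544 in².
Directional factor: 1.0 + 0.5 sin^1.5(90°) = 1.5.
F_nw = 0.6 × 90 × 1.5 = 81 ksi.
R_n/Ω = (81 × 9.544) / 2.0 = 386.6 kips.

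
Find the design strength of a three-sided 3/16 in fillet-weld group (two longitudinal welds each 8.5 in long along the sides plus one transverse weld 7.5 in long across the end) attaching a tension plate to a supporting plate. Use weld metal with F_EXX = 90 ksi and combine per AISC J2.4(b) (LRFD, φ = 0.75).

φR_n ≈ 138 kips

t_e = 0.707 × 0.1875 = 0.1326 in.
R_nwl = 0.6 × 90 × 0.1326 × 17 = 121.7 kips (longitudinal, 2 welds).
R_nwt = 0.6 × 90 × 0.1326 × 7.5 = 53.69 kips (transverse, base value).
(i) R_nwl + R_nwt = 175.4 kips; (ii) 0.85 R_nwl + 1.5 R_nwt = 184 kips.
R_n = max = 184 kips [governs: (ii)]; φR_n = 138 kips.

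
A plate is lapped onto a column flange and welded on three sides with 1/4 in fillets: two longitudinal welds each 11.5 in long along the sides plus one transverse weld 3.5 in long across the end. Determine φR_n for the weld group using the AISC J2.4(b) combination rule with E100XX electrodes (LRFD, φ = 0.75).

E100XX → F_EXX = 100 ksi.
t_e = 0.707 × 0.25 = 0.1767 in.
R_nwl = 0.6 × 100 × 0.1767 × 23 = 243.9 kip (longitudinal, 2 welds).
R_nwt = 0.6 × 100 × 0.1767 × 3.5 = 37.12 kip (transverse, base value).
(i) R_nwl + R_nwt = 281 kip; (ii) 0.85 R_nwl + 1.5 R_nwt = 263 kip.
R_n = max = 281 kip [governs: (i)]; φR_n = 210.8 kip.

φR_n ≈ 211 kip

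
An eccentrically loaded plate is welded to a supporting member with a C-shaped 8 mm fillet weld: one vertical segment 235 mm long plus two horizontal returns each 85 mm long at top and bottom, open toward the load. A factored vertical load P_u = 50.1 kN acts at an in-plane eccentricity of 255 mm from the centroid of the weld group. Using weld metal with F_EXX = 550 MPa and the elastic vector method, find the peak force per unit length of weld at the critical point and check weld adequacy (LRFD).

Total weld length L_w = 405 mm. Treat welds as unit-width lines.
Centroid: x̄ = 2×85×42.5 / 405 = 17.84 mm from the vertical weld.
Polar moment about centroid: J = I_x + I_y = [235³/12 + 2×85×117.5²] + [235×17.84² + 2(85³/12 + 85×24.66²)] = 3709000 mm³.
Direct shear f_v = P/L_w = 50.1×10³ / 405 = 123.7 N/mm (vertical).
Torsion M = P·e = 50.1×10³ × 255 = 12776000 N·mm.
Critical point at (x, y) = (67.16, 117.5) from centroid. f_tx = M·y/J = 404.7 N/mm; f_ty = M·x/J = 231.3 N/mm.
Resultant f_max = √[f_tx² + (f_v + f_ty)²] = √[404.7² + (123.7 + 231.3)²] = 538.4 N/mm.
Capacity per unit length: φr_n = 0.75 × 0.6 × 550 × (0.707 × 8) = 1400 N/mm.
538.4 ≤ 1400 → adequate.

f_max ≈ 538 N/mm; adequate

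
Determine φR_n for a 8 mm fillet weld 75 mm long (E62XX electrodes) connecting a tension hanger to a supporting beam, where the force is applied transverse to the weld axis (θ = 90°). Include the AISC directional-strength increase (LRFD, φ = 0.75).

φR_n ≈ 178 kN

E62XX → F_EXX = 620 MPa.
t_e = 0.707 × 8 = 5.656 mm; A_we = 5.656 × 75 = 424.2 mm².
Directional factor: 1.0 + 0.5 sin^1.5(90°) = 1.5.
F_nw = 0.6 × 620 × 1.5 = 558 MPa.
φR_n = 0.75 × 558 × 424.2 × 10⁻³ = 177.5 kN.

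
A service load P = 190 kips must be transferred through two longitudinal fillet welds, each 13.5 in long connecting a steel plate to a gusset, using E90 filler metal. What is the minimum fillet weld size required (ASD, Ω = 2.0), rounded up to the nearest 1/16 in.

w = 3/8 in

E90XX → F_EXX = 90 ksi.
Total weld length L = 27 in.
Required throat t_e = P × Ω / (0.6 F_EXX × L) = 190 × 2.0 / (0.6 × 90 × 27) = 0.2606 in.
Required leg w = t_e / 0.707 = 0.3686 in → use 3/8 in.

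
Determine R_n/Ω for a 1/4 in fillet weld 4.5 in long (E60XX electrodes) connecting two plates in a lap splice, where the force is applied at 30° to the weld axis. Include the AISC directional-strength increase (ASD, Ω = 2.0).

E60XX → F_EXX = 60 ksi.
t_e = 0.707 × 0.25 = 0.1767 in; A_we = 0.1767 × 4.5 = 0.7954 in².
Directional factor: 1.0 + 0.5 sin^1.5(30°) = 1.177.
F_nw = 0.6 × 60 × 1.177 = 42.36 ksi.
R_n/Ω = (42.36 × 0.7954) / 2.0 = 16.85 kips.

R_n/Ω ≈ 16.8 kips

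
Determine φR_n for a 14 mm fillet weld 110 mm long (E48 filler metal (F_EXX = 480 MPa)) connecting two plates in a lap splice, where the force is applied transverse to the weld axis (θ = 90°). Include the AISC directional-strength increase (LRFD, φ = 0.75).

φR_n ≈ 353 kN

t_e = 0.707 × 14 = 9.898 mm; A_we = 9.898 × 110 = 1089 mm².
Directional factor: 1.0 + 0.5 sin^1.5(90°) = 1.5.
F_nw = 0.6 × 480 × 1.5 = 432 MPa.
φR_n = 0.75 × 432 × 1089 × 10⁻³ = 352.8 kN.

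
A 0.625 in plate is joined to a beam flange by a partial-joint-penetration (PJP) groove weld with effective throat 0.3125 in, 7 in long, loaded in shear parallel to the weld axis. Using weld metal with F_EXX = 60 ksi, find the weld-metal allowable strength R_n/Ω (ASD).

Effective throat (given) t_e = 0.3125 in.
A_we = 0.3125 × 7 = 2.188 in².
F_nw = 0.6 F_EXX = 36 ksi.
R_n/Ω = (36 × 2.188) / 2.0 = 39.38 kip.

R_n/Ω ≈ 39.4 kip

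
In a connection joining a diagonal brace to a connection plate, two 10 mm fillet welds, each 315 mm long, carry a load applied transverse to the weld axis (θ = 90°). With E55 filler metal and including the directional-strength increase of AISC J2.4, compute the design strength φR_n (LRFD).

φR_n ≈ 1650 kN

E55XX → F_EXX = 550 MPa.
t_e = 0.707 × 10 = 7.07 mm; A_we = 7.07 × 630 = 4454 mm².
Directional factor: 1.0 + 0.5 sin^1.5(90°) = 1.5.
F_nw = 0.6 × 550 × 1.5 = 495 MPa.
φR_n = 0.75 × 495 × 4454 × 10⁻³ = 1654 kN.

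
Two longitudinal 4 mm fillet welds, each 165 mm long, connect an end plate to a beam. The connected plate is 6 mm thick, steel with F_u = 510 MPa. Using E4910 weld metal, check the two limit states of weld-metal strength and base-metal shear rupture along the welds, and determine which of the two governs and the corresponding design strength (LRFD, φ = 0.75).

φR_n ≈ 206 kN (weld metal governs)

E49XX → F_EXX = 490 MPa.
t_e = 0.707 × 4 = 2.828 mm; L = 330 mm.
Weld metal: φR_n = 0.75 × 0.6 × 490 × 2.828 × 330 × 10⁻³ = 205.8 kN.
Base metal (shear rupture): φR_n = 0.75 × 0.6 × 510 × 6 × 330 × 10⁻³ = 454.4 kN.
Governing: weld metal.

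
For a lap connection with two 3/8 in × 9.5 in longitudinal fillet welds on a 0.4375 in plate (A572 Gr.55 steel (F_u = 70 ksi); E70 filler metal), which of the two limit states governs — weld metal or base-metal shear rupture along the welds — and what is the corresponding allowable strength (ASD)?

R_n/Ω ≈ 106 kip (weld metal governs)

E70XX → F_EXX = 70 ksi.
t_e = 0.707 × 0.375 = 0.2651 in; L = 19 in.
Weld metal: R_n/Ω = (1/2.0) × 0.6 × 70 × 0.2651 × 19 = 105.8 kip.
Base metal (shear rupture): R_n/Ω = (1/2.0) × 0.6 × 70 × 0.4375 × 19 = 174.6 kip.
Governing: weld metal.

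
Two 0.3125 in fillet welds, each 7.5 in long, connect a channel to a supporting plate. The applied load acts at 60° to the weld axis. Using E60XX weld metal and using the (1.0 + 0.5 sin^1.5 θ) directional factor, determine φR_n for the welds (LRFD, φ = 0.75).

φR_n ≈ 126 kip

E60XX → F_EXX = 60 ksi.
t_e = 0.707 × 0.3125 = 0.2209 in; A_we = 0.2209 × 15 = 3.314 in².
Directional factor: 1.0 + 0.5 sin^1.5(60°) = 1.403.
F_nw = 0.6 × 60 × 1.403 = 50.51 ksi.
φR_n = 0.75 × 50.51 × 3.314 = 125.5 kip.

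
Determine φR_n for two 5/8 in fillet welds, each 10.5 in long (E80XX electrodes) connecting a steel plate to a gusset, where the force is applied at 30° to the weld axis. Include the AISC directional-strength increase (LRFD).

φR_n ≈ 393 kip

E80XX → F_EXX = 80 ksi.
t_e = 0.707 × 0.625 = 0.4419 in; A_we = 0.4419 × 21 = 9.279 in².
Directional factor: 1.0 + 0.5 sin^1.5(30°) = 1.177.
F_nw = 0.6 × 80 × 1.177 = 56.49 ksi.
φR_n = 0.75 × 56.49 × 9.279 = 393.1 kip.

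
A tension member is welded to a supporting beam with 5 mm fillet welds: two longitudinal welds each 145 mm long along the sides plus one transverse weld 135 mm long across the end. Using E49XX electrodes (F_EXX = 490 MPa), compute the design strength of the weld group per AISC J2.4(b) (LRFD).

φR_n ≈ 350 kN

t_e = 0.707 × 5 = 3.535 mm.
R_nwl = 0.6 × 490 × 3.535 × 290 × 10⁻³ = 301.4 kN (longitudinal, 2 welds).
R_nwt = 0.6 × 490 × 3.535 × 135 × 10⁻³ = 140.3 kN (transverse, base value).
(i) R_nwl + R_nwt = 441.7 kN; (ii) 0.85 R_nwl + 1.5 R_nwt = 466.6 kN.
R_n = max = 466.6 kN [governs: (ii)]; φR_n = 350 kN.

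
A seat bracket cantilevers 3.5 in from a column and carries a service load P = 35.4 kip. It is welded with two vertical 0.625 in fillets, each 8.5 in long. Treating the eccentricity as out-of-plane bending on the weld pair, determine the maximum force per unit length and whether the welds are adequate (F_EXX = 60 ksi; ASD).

L_w = 2 × 8.5 = 17 in; section modulus (unit throat) S = 2 × L²/6 = 24.08 in².
Direct shear f_v = P/L_w = 35.4/17 = 2.082 kip/in.
Moment M = P × e = 35.4 × 3.5 = 123.9 kip·in; bending f_b = M/S = 5.145 kip/in.
f_max = √(f_v² + f_b²) = √(2.082² + 5.145²) = 5.55 kip/in.
r_n/Ω = (1/2.0) × 0.6 × 60 × (0.707 × 0.625) = 7.954 kip/in → adequate.

f_max ≈ 5.55 kip/in; adequate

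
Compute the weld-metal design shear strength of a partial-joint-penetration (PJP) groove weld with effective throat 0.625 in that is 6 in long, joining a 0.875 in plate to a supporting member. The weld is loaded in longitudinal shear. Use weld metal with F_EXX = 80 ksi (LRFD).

φR_n ≈ 135 kips

Effective throat (given) t_e = 0.625 in.
A_we = 0.625 × 6 = 3.75 in².
F_nw = 0.6 F_EXX = 48 ksi.
φR_n = 0.75 × 48 × 3.75 = 135 kips.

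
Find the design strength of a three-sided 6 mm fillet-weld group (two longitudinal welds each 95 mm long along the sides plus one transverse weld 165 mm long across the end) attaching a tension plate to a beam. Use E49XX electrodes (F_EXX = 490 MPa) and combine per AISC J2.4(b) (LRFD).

t_e = 0.707 × 6 = 4.242 mm.
R_nwl = 0.6 × 490 × 4.242 × 190 × 10⁻³ = 237 kN (longitudinal, 2 welds).
R_nwt = 0.6 × 490 × 4.242 × 165 × 10⁻³ = 205.8 kN (transverse, base value).
(i) R_nwl + R_nwt = 442.7 kN; (ii) 0.85 R_nwl + 1.5 R_nwt = 510.1 kN.
R_n = max = 510.1 kN [governs: (ii)]; φR_n = 382.6 kN.

φR_n ≈ 383 kN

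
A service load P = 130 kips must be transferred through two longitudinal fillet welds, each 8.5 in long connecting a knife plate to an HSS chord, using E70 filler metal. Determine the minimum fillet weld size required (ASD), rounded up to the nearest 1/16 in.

E70XX → F_EXX = 70 ksi.
Total weld length L = 17 in.
Required throat t_e = P × Ω / (0.6 F_EXX × L) = 130 × 2.0 / (0.6 × 70 × 17) = 0.3641 in.
Required leg w = t_e / 0.707 = 0.5151 in → use 9/16 in.

w = 9/16 in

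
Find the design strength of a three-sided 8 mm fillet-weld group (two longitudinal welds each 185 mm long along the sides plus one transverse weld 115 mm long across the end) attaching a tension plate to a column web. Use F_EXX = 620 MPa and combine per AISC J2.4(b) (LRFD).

φR_n ≈ 768 kN

t_e = 0.707 × 8 = 5.656 mm.
R_nwl = 0.6 × 620 × 5.656 × 370 × 10⁻³ = 778.5 kN (longitudinal, 2 welds).
R_nwt = 0.6 × 620 × 5.656 × 115 × 10⁻³ = 242 kN (transverse, base value).
(i) R_nwl + R_nwt = 1020 kN; (ii) 0.85 R_nwl + 1.5 R_nwt = 1025 kN.
R_n = max = 1025 kN [governs: (ii)]; φR_n = 768.5 kN.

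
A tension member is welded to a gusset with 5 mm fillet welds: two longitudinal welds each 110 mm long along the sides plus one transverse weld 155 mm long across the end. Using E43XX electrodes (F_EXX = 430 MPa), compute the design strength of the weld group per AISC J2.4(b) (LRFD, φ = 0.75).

φR_n ≈ 287 kN

t_e = 0.707 × 5 = 3.535 mm.
R_nwl = 0.6 × 430 × 3.535 × 220 × 10⁻³ = 200.6 kN (longitudinal, 2 welds).
R_nwt = 0.6 × 430 × 3.535 × 155 × 10⁻³ = 141.4 kN (transverse, base value).
(i) R_nwl + R_nwt = 342 kN; (ii) 0.85 R_nwl + 1.5 R_nwt = 382.6 kN.
R_n = max = 382.6 kN [governs: (ii)]; φR_n = 286.9 kN.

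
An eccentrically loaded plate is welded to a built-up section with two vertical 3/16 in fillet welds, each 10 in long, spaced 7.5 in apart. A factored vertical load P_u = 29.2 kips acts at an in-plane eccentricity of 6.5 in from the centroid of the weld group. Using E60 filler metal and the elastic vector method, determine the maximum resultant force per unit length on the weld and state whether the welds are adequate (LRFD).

E60XX → F_EXX = 60 ksi.
Total weld length L_w = 20 in. Treat welds as unit-width lines.
Polar moment about centroid: J = 2[d³/12 + d(b/2)²] = 2[10³/12 + 10×3.75²] = 447.9 in³.
Direct shear f_v = P/L_w = 29.2 / 20 = 1.46 kip/in (vertical).
Torsion M = P·e = 29.2 × 6.5 = 189.8 kip·in.
Critical point at (x, y) = (3.75, 5) from centroid. f_tx = M·y/J = 2.119 kip/in; f_ty = M·x/J = 1.589 kip/in.
Resultant f_max = √[f_tx² + (f_v + f_ty)²] = √[2.119² + (1.46 + 1.589)²] = 3.713 kip/in.
Capacity per unit length: φr_n = 0.75 × 0.6 × 60 × (0.707 × 0.1875) = 3.579 kip/in.
3.713 > 3.579 → NOT adequate.

f_max ≈ 3.71 kip/in; NOT adequate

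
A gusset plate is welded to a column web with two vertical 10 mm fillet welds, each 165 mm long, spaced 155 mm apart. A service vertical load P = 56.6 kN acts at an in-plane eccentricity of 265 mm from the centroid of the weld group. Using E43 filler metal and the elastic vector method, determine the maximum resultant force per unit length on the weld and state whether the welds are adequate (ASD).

f_max ≈ 750 N/mm; adequate

E43XX → F_EXX = 430 MPa.
Total weld length L_w = 330 mm. Treat welds as unit-width lines.
Polar moment about centroid: J = 2[d³/12 + d(b/2)²] = 2[165³/12 + 165×77.5²] = 2731000 mm³.
Direct shear f_v = P/L_w = 56.6×10³ / 330 = 171.5 N/mm (vertical).
Torsion M = P·e = 56.6×10³ × 265 = 14999000 N·mm.
Critical point at (x, y) = (77.5, 82.5) from centroid. f_tx = M·y/J = 453.1 N/mm; f_ty = M·x/J = 425.7 N/mm.
Resultant f_max = √[f_tx² + (f_v + f_ty)²] = √[453.1² + (171.5 + 425.7)²] = 749.7 N/mm.
Capacity per unit length: r_n/Ω = (1/2.0) × 0.6 × 430 × (0.707 × 10) = 912 N/mm.
749.7 ≤ 912 → adequate.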